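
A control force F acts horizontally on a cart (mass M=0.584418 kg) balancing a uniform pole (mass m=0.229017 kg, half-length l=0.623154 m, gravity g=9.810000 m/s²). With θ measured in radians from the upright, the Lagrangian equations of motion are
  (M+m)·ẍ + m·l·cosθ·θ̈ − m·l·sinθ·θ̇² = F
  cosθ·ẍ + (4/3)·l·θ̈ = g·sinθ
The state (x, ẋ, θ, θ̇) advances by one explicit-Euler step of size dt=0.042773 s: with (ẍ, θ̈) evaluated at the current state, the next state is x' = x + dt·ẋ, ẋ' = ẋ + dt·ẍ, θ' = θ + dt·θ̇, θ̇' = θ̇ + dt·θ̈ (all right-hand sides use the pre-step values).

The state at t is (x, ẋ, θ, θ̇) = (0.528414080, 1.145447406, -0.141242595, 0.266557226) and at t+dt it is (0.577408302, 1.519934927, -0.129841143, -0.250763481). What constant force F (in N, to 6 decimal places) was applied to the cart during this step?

F = 5.414378 N

ẍ = (ẋ'−ẋ)/dt = (1.519934927−1.145447406)/0.042773 = 8.755232
θ̈ = (θ̇'−θ̇)/dt = (-0.250763481−0.266557226)/0.042773 = -12.094562
sinθ=-0.140773, cosθ=0.990042
F = (M+m)·ẍ + m·l·cosθ·θ̈ − m·l·sinθ·θ̇² = 7.121812 + -1.708861 − -0.001427 = 5.414378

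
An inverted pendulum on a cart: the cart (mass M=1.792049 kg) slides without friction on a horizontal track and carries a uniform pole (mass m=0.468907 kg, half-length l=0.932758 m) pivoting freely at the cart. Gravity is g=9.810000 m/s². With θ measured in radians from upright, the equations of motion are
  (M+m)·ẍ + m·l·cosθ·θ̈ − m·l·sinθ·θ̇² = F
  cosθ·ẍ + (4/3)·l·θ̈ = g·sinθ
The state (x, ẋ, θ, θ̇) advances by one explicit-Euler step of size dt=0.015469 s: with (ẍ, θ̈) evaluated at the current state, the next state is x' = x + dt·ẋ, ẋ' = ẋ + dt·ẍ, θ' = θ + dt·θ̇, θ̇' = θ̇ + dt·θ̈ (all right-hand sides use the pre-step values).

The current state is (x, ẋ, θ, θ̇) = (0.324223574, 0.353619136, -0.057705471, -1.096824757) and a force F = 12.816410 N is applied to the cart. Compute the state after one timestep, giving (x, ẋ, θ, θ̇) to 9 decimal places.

sinθ=-0.057673451, cosθ=0.998335501
temp = (F + m·l·θ̇²·sinθ)/(M+m) = (12.816410 + -0.030346326)/2.260956 = 5.655158116
θ̈ = (g·sinθ − cosθ·temp)/(l·(4/3 − m·cos²θ/(M+m))) = -5.910820061
ẍ = temp − m·l·θ̈·cosθ/(M+m) = 6.796689462
Euler: x'=0.324223574+0.015469·0.353619136=0.329693708, ẋ'=0.353619136+0.015469·6.796689462=0.458757125
       θ'=-0.057705471+0.015469·-1.096824757=-0.074672253, θ̇'=-1.096824757+0.015469·-5.910820061=-1.188259233

(0.329693708, 0.458757125, -0.074672253, -1.188259233)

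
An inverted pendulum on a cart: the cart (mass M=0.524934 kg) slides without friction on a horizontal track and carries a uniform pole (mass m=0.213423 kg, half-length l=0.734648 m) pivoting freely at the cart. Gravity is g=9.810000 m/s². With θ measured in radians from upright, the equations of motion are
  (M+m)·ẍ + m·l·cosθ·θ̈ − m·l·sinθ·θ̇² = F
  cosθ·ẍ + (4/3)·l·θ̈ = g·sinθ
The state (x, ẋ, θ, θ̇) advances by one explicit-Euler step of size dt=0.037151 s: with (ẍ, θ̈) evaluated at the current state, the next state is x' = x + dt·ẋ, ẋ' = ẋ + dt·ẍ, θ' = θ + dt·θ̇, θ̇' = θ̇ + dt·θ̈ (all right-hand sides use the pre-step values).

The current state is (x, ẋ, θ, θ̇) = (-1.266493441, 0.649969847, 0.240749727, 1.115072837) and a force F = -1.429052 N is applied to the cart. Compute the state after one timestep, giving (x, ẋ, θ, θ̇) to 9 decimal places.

sinθ=0.238430798, cosθ=0.971159490
temp = (F + m·l·θ̇²·sinθ)/(M+m) = (-1.429052 + 0.046482486)/0.738357 = -1.872494625
θ̈ = (g·sinθ − cosθ·temp)/(l·(4/3 − m·cos²θ/(M+m))) = 5.335242520
ẍ = temp − m·l·θ̈·cosθ/(M+m) = -2.972763553
Euler: x'=-1.266493441+0.037151·0.649969847=-1.242346411, ẋ'=0.649969847+0.037151·-2.972763553=0.539528708
       θ'=0.240749727+0.037151·1.115072837=0.282175798, θ̇'=1.115072837+0.037151·5.335242520=1.313282432

(-1.242346411, 0.539528708, 0.282175798, 1.313282432)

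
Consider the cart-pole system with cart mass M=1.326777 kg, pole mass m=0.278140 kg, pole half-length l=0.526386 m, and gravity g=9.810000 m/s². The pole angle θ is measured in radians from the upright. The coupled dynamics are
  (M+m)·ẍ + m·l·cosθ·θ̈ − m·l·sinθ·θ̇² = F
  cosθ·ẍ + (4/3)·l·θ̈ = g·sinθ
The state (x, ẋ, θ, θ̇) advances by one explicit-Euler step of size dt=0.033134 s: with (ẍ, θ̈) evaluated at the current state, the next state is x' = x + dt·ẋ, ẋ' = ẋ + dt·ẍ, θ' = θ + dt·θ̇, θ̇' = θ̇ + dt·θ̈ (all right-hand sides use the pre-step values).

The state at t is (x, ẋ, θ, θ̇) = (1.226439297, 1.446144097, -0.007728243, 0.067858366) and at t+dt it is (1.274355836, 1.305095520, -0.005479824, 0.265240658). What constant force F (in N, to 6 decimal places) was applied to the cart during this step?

ẍ = (ẋ'−ẋ)/dt = (1.305095520−1.446144097)/0.033134 = -4.256914
θ̈ = (θ̇'−θ̇)/dt = (0.265240658−0.067858366)/0.033134 = 5.957092
sinθ=-0.007728, cosθ=0.999970
F = (M+m)·ẍ + m·l·cosθ·θ̈ − m·l·sinθ·θ̇² = -6.831993 + 0.872146 − -0.000005 = -5.959842

F = -5.959842 N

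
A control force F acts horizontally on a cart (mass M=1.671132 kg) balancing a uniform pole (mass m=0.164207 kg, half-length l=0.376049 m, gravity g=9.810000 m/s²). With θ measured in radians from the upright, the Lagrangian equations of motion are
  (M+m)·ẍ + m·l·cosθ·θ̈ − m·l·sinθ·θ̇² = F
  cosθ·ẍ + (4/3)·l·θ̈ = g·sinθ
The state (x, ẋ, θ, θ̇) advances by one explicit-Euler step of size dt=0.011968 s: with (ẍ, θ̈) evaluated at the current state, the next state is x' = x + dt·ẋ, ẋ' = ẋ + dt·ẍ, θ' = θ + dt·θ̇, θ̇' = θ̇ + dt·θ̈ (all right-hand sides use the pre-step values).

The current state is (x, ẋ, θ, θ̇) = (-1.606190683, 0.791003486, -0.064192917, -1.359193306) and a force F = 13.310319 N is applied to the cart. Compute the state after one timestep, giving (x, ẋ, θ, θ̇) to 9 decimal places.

sinθ=-0.064148839, cosθ=0.997940342
temp = (F + m·l·θ̇²·sinθ)/(M+m) = (13.310319 + -0.007317915)/1.835339 = 7.248252821
θ̈ = (g·sinθ − cosθ·temp)/(l·(4/3 − m·cos²θ/(M+m))) = -16.804350340
ẍ = temp − m·l·θ̈·cosθ/(M+m) = 7.812469758
Euler: x'=-1.606190683+0.011968·0.791003486=-1.596723953, ẋ'=0.791003486+0.011968·7.812469758=0.884503124
       θ'=-0.064192917+0.011968·-1.359193306=-0.080459742, θ̇'=-1.359193306+0.011968·-16.804350340=-1.560307771

(-1.596723953, 0.884503124, -0.080459742, -1.560307771)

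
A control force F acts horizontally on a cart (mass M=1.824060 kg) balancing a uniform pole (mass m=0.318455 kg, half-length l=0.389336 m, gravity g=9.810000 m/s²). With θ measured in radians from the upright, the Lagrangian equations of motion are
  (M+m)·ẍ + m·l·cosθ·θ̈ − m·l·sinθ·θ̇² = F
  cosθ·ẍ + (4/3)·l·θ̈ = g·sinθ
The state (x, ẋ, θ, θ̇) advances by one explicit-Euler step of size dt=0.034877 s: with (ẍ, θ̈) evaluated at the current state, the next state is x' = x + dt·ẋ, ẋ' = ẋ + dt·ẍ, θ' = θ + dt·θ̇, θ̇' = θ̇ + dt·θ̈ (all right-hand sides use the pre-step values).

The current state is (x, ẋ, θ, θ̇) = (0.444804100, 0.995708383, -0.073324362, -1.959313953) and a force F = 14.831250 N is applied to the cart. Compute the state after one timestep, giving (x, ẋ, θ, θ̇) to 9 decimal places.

sinθ=-0.073258675, cosθ=0.997312973
temp = (F + m·l·θ̇²·sinθ)/(M+m) = (14.831250 + -0.034869021)/2.142515 = 6.906080461
θ̈ = (g·sinθ − cosθ·temp)/(l·(4/3 − m·cos²θ/(M+m))) = -16.479459423
ẍ = temp − m·l·θ̈·cosθ/(M+m) = 7.857173917
Euler: x'=0.444804100+0.034877·0.995708383=0.479531421, ẋ'=0.995708383+0.034877·7.857173917=1.269743038
       θ'=-0.073324362+0.034877·-1.959313953=-0.141659355, θ̇'=-1.959313953+0.034877·-16.479459423=-2.534068059

(0.479531421, 1.269743038, -0.141659355, -2.534068059)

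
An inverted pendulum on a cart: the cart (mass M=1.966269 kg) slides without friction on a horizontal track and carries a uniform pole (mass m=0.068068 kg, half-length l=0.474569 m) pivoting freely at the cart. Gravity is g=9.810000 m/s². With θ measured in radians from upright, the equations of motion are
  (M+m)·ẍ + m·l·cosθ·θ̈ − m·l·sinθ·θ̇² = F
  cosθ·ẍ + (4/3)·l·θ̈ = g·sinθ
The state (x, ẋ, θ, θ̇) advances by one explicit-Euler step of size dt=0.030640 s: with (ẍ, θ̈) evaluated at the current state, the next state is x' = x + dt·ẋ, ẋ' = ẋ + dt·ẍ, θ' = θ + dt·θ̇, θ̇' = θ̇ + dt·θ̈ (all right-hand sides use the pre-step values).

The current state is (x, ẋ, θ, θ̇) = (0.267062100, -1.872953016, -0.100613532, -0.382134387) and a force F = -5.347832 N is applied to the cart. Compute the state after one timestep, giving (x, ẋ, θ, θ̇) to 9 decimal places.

sinθ=-0.100443865, cosθ=0.994942727
temp = (F + m·l·θ̇²·sinθ)/(M+m) = (-5.347832 + -0.000473803)/2.034337 = -2.629016630
θ̈ = (g·sinθ − cosθ·temp)/(l·(4/3 − m·cos²θ/(M+m))) = 2.642238192
ẍ = temp − m·l·θ̈·cosθ/(M+m) = -2.670760192
Euler: x'=0.267062100+0.030640·-1.872953016=0.209674820, ẋ'=-1.872953016+0.030640·-2.670760192=-1.954785108
       θ'=-0.100613532+0.030640·-0.382134387=-0.112322130, θ̇'=-0.382134387+0.030640·2.642238192=-0.301176209

(0.209674820, -1.954785108, -0.112322130, -0.301176209)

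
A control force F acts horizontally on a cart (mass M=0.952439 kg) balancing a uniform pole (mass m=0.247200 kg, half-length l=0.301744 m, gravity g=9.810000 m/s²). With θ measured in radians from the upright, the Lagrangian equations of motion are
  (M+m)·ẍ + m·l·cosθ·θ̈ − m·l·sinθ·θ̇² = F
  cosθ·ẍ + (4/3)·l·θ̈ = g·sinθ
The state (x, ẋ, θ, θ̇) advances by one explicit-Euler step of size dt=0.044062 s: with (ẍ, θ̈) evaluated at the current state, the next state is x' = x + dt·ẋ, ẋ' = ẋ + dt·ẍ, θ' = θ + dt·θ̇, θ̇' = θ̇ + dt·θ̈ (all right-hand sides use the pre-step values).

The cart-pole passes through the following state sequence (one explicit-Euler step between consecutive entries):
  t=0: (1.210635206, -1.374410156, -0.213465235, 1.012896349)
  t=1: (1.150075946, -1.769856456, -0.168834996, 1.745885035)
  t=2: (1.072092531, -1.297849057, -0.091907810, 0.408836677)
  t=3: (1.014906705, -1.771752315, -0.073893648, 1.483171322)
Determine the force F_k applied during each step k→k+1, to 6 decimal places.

step 0→1:
  ẍ = (ẋ'−ẋ)/dt = (-1.769856456−-1.374410156)/0.044062 = -8.974770
  θ̈ = (θ̇'−θ̇)/dt = (1.745885035−1.012896349)/0.044062 = 16.635393
  sinθ=-0.211848, cosθ=0.977303
  F = (M+m)·ẍ + m·l·cosθ·θ̈ − m·l·sinθ·θ̇² = -10.766484 + 1.212689 − -0.016212 = -9.537583
step 1→2:
  ẍ = (ẋ'−ẋ)/dt = (-1.297849057−-1.769856456)/0.044062 = 10.712346
  θ̈ = (θ̇'−θ̇)/dt = (0.408836677−1.745885035)/0.044062 = -30.344704
  sinθ=-0.168034, cosθ=0.985781
  F = (M+m)·ẍ + m·l·cosθ·θ̈ − m·l·sinθ·θ̇² = 12.850948 + -2.231262 − -0.038205 = 10.657891
step 2→3:
  ẍ = (ẋ'−ẋ)/dt = (-1.771752315−-1.297849057)/0.044062 = -10.755373
  θ̈ = (θ̇'−θ̇)/dt = (1.483171322−0.408836677)/0.044062 = 24.382340
  sinθ=-0.091778, cosθ=0.995779
  F = (M+m)·ẍ + m·l·cosθ·θ̈ − m·l·sinθ·θ̇² = -12.902565 + 1.811030 − -0.001144 = -11.090391

F_0 = -9.537583 N
F_1 = 10.657891 N
F_2 = -11.090391 N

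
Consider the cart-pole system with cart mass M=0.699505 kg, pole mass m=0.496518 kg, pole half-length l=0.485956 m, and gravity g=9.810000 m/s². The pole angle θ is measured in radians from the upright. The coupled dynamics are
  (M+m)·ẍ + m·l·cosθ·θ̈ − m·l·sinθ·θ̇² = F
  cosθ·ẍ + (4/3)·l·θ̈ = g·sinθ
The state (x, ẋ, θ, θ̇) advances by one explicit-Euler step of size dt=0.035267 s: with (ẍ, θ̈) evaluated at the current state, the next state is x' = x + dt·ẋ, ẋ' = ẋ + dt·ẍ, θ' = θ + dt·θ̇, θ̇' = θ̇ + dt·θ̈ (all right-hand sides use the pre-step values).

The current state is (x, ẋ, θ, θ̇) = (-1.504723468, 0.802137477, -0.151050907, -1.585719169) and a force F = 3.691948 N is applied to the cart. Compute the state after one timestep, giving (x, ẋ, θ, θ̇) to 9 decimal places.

(-1.476434486, 0.977784640, -0.206974465, -1.934064944)

sinθ=-0.150477156, cosθ=0.988613486
temp = (F + m·l·θ̇²·sinθ)/(M+m) = (3.691948 + -0.091296699)/1.196023 = 3.010520117
θ̈ = (g·sinθ − cosθ·temp)/(l·(4/3 − m·cos²θ/(M+m))) = -9.877386087
ẍ = temp − m·l·θ̈·cosθ/(M+m) = 4.980496297
Euler: x'=-1.504723468+0.035267·0.802137477=-1.476434486, ẋ'=0.802137477+0.035267·4.980496297=0.977784640
       θ'=-0.151050907+0.035267·-1.585719169=-0.206974465, θ̇'=-1.585719169+0.035267·-9.877386087=-1.934064944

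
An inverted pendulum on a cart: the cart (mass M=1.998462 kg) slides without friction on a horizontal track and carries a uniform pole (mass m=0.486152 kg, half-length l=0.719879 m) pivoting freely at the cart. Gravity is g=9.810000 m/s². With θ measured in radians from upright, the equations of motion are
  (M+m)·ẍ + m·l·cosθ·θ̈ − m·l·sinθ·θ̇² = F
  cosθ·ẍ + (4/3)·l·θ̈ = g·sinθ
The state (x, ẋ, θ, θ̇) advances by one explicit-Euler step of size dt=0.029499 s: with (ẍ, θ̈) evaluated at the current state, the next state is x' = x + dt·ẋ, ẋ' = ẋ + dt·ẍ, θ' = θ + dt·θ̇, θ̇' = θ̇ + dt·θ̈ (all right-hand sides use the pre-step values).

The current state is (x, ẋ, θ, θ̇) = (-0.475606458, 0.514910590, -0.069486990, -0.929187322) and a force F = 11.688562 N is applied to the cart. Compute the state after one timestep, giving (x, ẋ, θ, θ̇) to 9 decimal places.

(-0.460417111, 0.680570546, -0.096897087, -1.122295301)

sinθ=-0.069431085, cosθ=0.997586750
temp = (F + m·l·θ̇²·sinθ)/(M+m) = (11.688562 + -0.020979353)/2.484614 = 4.695933713
θ̈ = (g·sinθ − cosθ·temp)/(l·(4/3 − m·cos²θ/(M+m))) = -6.546255086
ẍ = temp − m·l·θ̈·cosθ/(M+m) = 5.615782098
Euler: x'=-0.475606458+0.029499·0.514910590=-0.460417111, ẋ'=0.514910590+0.029499·5.615782098=0.680570546
       θ'=-0.069486990+0.029499·-0.929187322=-0.096897087, θ̇'=-0.929187322+0.029499·-6.546255086=-1.122295301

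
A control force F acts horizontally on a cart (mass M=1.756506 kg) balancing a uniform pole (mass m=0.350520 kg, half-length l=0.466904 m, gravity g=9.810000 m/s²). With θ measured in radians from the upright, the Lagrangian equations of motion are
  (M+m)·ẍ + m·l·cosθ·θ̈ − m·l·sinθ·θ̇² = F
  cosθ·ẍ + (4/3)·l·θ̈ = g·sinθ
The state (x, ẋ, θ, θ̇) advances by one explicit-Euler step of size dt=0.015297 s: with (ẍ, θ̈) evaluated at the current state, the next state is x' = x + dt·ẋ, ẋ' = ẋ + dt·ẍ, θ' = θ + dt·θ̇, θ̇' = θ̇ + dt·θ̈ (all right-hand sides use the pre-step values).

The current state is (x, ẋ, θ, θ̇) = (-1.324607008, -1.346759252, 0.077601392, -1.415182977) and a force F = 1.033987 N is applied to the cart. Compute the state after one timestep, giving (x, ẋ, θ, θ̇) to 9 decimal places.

sinθ=0.077523530, cosθ=0.996990523
temp = (F + m·l·θ̇²·sinθ)/(M+m) = (1.033987 + 0.025409676)/2.107026 = 0.502792408
θ̈ = (g·sinθ − cosθ·temp)/(l·(4/3 − m·cos²θ/(M+m))) = 0.475355147
ẍ = temp − m·l·θ̈·cosθ/(M+m) = 0.465981228
Euler: x'=-1.324607008+0.015297·-1.346759252=-1.345208384, ẋ'=-1.346759252+0.015297·0.465981228=-1.339631137
       θ'=0.077601392+0.015297·-1.415182977=0.055953338, θ̇'=-1.415182977+0.015297·0.475355147=-1.407911469

(-1.345208384, -1.339631137, 0.055953338, -1.407911469)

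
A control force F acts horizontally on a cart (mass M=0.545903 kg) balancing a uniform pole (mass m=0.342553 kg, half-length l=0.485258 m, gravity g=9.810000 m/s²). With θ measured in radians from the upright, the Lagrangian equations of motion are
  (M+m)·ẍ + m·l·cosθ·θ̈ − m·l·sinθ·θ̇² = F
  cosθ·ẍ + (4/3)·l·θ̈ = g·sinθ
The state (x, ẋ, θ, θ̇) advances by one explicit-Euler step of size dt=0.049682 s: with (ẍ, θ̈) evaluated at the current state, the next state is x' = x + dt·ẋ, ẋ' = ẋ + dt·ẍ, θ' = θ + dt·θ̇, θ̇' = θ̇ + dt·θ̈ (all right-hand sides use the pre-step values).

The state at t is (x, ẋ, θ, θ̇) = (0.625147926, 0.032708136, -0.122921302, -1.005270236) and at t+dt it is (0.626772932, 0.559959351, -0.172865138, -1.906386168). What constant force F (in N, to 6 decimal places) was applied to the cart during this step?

ẍ = (ẋ'−ẋ)/dt = (0.559959351−0.032708136)/0.049682 = 10.612520
θ̈ = (θ̇'−θ̇)/dt = (-1.906386168−-1.005270236)/0.049682 = -18.137674
sinθ=-0.122612, cosθ=0.992455
F = (M+m)·ẍ + m·l·cosθ·θ̈ − m·l·sinθ·θ̇² = 9.428757 + -2.992215 − -0.020597 = 6.457139

F = 6.457139 N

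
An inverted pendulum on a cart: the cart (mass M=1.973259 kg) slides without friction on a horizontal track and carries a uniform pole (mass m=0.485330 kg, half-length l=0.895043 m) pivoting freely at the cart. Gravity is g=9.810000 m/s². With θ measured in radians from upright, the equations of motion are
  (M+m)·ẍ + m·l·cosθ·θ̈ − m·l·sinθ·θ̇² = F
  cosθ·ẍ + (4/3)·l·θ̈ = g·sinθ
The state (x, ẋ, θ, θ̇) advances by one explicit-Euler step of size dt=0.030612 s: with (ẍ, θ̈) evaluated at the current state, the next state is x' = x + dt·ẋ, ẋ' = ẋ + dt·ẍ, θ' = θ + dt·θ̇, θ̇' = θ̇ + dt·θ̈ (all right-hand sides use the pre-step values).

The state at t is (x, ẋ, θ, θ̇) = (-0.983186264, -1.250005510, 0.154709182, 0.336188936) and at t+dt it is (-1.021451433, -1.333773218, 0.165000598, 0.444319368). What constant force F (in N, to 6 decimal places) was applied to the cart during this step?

ẍ = (ẋ'−ẋ)/dt = (-1.333773218−-1.250005510)/0.030612 = -2.736434
θ̈ = (θ̇'−θ̇)/dt = (0.444319368−0.336188936)/0.030612 = 3.532289
sinθ=0.154093, cosθ=0.988056
F = (M+m)·ẍ + m·l·cosθ·θ̈ − m·l·sinθ·θ̇² = -6.727766 + 1.516069 − 0.007565 = -5.219262

F = -5.219262 N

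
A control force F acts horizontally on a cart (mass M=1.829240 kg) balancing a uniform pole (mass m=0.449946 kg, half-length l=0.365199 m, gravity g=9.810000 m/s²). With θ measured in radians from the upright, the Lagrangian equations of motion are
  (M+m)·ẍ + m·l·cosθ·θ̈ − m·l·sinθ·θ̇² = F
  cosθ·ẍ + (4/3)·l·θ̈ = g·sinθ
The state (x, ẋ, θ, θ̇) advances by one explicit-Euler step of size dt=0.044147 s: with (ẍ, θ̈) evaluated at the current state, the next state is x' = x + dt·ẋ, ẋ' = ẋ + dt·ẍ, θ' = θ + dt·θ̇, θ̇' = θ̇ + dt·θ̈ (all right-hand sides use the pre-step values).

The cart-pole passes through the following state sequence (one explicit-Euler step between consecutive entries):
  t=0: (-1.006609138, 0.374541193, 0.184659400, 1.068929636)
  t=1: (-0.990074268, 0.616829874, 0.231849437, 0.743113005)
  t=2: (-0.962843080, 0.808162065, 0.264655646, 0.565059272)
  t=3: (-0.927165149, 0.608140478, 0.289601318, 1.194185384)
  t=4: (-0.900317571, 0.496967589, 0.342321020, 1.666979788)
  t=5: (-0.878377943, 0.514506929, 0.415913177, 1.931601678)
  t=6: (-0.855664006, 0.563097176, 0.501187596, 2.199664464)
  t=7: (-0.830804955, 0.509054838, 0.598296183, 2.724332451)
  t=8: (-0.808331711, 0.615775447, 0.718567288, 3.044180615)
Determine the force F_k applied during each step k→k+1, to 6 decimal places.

F_0 = 11.282106 N
F_1 = 9.212093 N
F_2 = -8.080135 N
F_3 = -4.119954 N
F_4 = 1.680035 N
F_5 = 3.173571 N
F_6 = -1.459366 N
F_7 = 5.806489 N

step 0→1:
  ẍ = (ẋ'−ẋ)/dt = (0.616829874−0.374541193)/0.044147 = 5.488225
  θ̈ = (θ̇'−θ̇)/dt = (0.743113005−1.068929636)/0.044147 = -7.380267
  sinθ=0.183612, cosθ=0.982999
  F = (M+m)·ẍ + m·l·cosθ·θ̈ − m·l·sinθ·θ̇² = 12.508686 + -1.192106 − 0.034474 = 11.282106
step 1→2:
  ẍ = (ẋ'−ẋ)/dt = (0.808162065−0.616829874)/0.044147 = 4.333979
  θ̈ = (θ̇'−θ̇)/dt = (0.565059272−0.743113005)/0.044147 = -4.033201
  sinθ=0.229778, cosθ=0.973243
  F = (M+m)·ẍ + m·l·cosθ·θ̈ − m·l·sinθ·θ̇² = 9.877945 + -0.645002 − 0.020850 = 9.212093
step 2→3:
  ẍ = (ẋ'−ẋ)/dt = (0.608140478−0.808162065)/0.044147 = -4.530808
  θ̈ = (θ̇'−θ̇)/dt = (1.194185384−0.565059272)/0.044147 = 14.250710
  sinθ=0.261577, cosθ=0.965183
  F = (M+m)·ẍ + m·l·cosθ·θ̈ − m·l·sinθ·θ̇² = -10.326554 + 2.260143 − 0.013724 = -8.080135
step 3→4:
  ẍ = (ẋ'−ẋ)/dt = (0.496967589−0.608140478)/0.044147 = -2.518243
  θ̈ = (θ̇'−θ̇)/dt = (1.666979788−1.194185384)/0.044147 = 10.709548
  sinθ=0.285570, cosθ=0.958358
  F = (M+m)·ẍ + m·l·cosθ·θ̈ − m·l·sinθ·θ̇² = -5.739545 + 1.686509 − 0.066919 = -4.119954
step 4→5:
  ẍ = (ẋ'−ẋ)/dt = (0.514506929−0.496967589)/0.044147 = 0.397294
  θ̈ = (θ̇'−θ̇)/dt = (1.931601678−1.666979788)/0.044147 = 5.994108
  sinθ=0.335674, cosθ=0.941978
  F = (M+m)·ẍ + m·l·cosθ·θ̈ − m·l·sinθ·θ̇² = 0.905507 + 0.927802 − 0.153274 = 1.680035
step 5→6:
  ẍ = (ẋ'−ẋ)/dt = (0.563097176−0.514506929)/0.044147 = 1.100647
  θ̈ = (θ̇'−θ̇)/dt = (2.199664464−1.931601678)/0.044147 = 6.072050
  sinθ=0.404025, cosθ=0.914748
  F = (M+m)·ẍ + m·l·cosθ·θ̈ − m·l·sinθ·θ̇² = 2.508578 + 0.912697 − 0.247704 = 3.173571
step 6→7:
  ẍ = (ẋ'−ẋ)/dt = (0.509054838−0.563097176)/0.044147 = -1.224145
  θ̈ = (θ̇'−θ̇)/dt = (2.724332451−2.199664464)/0.044147 = 11.884567
  sinθ=0.480467, cosθ=0.877013
  F = (M+m)·ẍ + m·l·cosθ·θ̈ − m·l·sinθ·θ̇² = -2.790055 + 1.712692 − 0.382003 = -1.459366
step 7→8:
  ẍ = (ẋ'−ẋ)/dt = (0.615775447−0.509054838)/0.044147 = 2.417392
  θ̈ = (θ̇'−θ̇)/dt = (3.044180615−2.724332451)/0.044147 = 7.245071
  sinθ=0.563235, cosθ=0.826296
  F = (M+m)·ẍ + m·l·cosθ·θ̈ − m·l·sinθ·θ̇² = 5.509686 + 0.983713 − 0.686910 = 5.806489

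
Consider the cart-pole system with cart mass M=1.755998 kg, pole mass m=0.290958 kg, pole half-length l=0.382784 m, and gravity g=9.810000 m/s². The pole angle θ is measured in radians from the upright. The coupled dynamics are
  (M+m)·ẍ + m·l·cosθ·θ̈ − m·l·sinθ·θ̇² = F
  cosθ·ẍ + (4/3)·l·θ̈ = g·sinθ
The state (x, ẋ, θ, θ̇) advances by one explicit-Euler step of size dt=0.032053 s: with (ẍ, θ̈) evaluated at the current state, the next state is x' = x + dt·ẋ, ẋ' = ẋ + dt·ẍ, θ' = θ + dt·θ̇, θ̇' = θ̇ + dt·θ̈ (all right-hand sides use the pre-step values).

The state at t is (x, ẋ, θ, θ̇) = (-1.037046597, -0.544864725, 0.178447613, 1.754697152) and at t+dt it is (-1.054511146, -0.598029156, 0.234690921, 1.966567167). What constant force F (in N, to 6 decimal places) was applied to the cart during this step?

ẍ = (ẋ'−ẋ)/dt = (-0.598029156−-0.544864725)/0.032053 = -1.658641
θ̈ = (θ̇'−θ̇)/dt = (1.966567167−1.754697152)/0.032053 = 6.609990
sinθ=0.177502, cosθ=0.984120
F = (M+m)·ẍ + m·l·cosθ·θ̈ − m·l·sinθ·θ̇² = -3.395166 + 0.724491 − 0.060868 = -2.731543

F = -2.731543 N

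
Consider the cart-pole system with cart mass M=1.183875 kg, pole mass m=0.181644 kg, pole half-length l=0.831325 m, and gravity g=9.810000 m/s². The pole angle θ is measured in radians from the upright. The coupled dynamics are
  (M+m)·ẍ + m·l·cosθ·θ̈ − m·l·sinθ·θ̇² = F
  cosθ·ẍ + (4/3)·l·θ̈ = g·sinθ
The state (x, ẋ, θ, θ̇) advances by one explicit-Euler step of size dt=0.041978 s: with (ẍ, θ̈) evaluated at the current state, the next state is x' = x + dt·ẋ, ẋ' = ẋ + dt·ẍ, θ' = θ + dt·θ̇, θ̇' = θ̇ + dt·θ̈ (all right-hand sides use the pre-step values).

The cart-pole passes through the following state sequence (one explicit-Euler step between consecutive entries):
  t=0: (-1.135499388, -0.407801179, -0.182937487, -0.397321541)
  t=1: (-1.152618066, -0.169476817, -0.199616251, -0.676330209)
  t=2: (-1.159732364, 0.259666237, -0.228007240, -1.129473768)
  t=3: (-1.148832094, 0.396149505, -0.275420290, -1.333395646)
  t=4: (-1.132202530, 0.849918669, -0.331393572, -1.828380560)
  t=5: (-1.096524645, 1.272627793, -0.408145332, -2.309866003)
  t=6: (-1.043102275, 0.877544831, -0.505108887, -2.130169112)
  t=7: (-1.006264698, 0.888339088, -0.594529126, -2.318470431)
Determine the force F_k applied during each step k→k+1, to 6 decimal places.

step 0→1:
  ẍ = (ẋ'−ẋ)/dt = (-0.169476817−-0.407801179)/0.041978 = 5.677363
  θ̈ = (θ̇'−θ̇)/dt = (-0.676330209−-0.397321541)/0.041978 = -6.646545
  sinθ=-0.181919, cosθ=0.983314
  F = (M+m)·ẍ + m·l·cosθ·θ̈ − m·l·sinθ·θ̇² = 7.752548 + -0.986915 − -0.004337 = 6.769969
step 1→2:
  ẍ = (ẋ'−ẋ)/dt = (0.259666237−-0.169476817)/0.041978 = 10.223047
  θ̈ = (θ̇'−θ̇)/dt = (-1.129473768−-0.676330209)/0.041978 = -10.794787
  sinθ=-0.198293, cosθ=0.980143
  F = (M+m)·ẍ + m·l·cosθ·θ̈ − m·l·sinθ·θ̇² = 13.959764 + -1.597700 − -0.013697 = 12.375761
step 2→3:
  ẍ = (ẋ'−ẋ)/dt = (0.396149505−0.259666237)/0.041978 = 3.251305
  θ̈ = (θ̇'−θ̇)/dt = (-1.333395646−-1.129473768)/0.041978 = -4.857827
  sinθ=-0.226037, cosθ=0.974119
  F = (M+m)·ẍ + m·l·cosθ·θ̈ − m·l·sinθ·θ̇² = 4.439718 + -0.714572 − -0.043543 = 3.768690
step 3→4:
  ẍ = (ẋ'−ẋ)/dt = (0.849918669−0.396149505)/0.041978 = 10.809690
  θ̈ = (θ̇'−θ̇)/dt = (-1.828380560−-1.333395646)/0.041978 = -11.791532
  sinθ=-0.271951, cosθ=0.962311
  F = (M+m)·ẍ + m·l·cosθ·θ̈ − m·l·sinθ·θ̇² = 14.760837 + -1.713474 − -0.073013 = 13.120376
step 4→5:
  ẍ = (ẋ'−ẋ)/dt = (1.272627793−0.849918669)/0.041978 = 10.069778
  θ̈ = (θ̇'−θ̇)/dt = (-2.309866003−-1.828380560)/0.041978 = -11.469947
  sinθ=-0.325361, cosθ=0.945590
  F = (M+m)·ẍ + m·l·cosθ·θ̈ − m·l·sinθ·θ̇² = 13.750473 + -1.637782 − -0.164244 = 12.276935
step 5→6:
  ẍ = (ẋ'−ẋ)/dt = (0.877544831−1.272627793)/0.041978 = -9.411667
  θ̈ = (θ̇'−θ̇)/dt = (-2.130169112−-2.309866003)/0.041978 = 4.280740
  sinθ=-0.396908, cosθ=0.917859
  F = (M+m)·ẍ + m·l·cosθ·θ̈ − m·l·sinθ·θ̇² = -12.851810 + 0.593317 − -0.319783 = -11.938711
step 6→7:
  ẍ = (ẋ'−ẋ)/dt = (0.888339088−0.877544831)/0.041978 = 0.257141
  θ̈ = (θ̇'−θ̇)/dt = (-2.318470431−-2.130169112)/0.041978 = -4.485714
  sinθ=-0.483903, cosθ=0.875122
  F = (M+m)·ẍ + m·l·cosθ·θ̈ − m·l·sinθ·θ̇² = 0.351131 + -0.592778 − -0.331572 = 0.089925

F_0 = 6.769969 N
F_1 = 12.375761 N
F_2 = 3.768690 N
F_3 = 13.120376 N
F_4 = 12.276935 N
F_5 = -11.938711 N
F_6 = 0.089925 N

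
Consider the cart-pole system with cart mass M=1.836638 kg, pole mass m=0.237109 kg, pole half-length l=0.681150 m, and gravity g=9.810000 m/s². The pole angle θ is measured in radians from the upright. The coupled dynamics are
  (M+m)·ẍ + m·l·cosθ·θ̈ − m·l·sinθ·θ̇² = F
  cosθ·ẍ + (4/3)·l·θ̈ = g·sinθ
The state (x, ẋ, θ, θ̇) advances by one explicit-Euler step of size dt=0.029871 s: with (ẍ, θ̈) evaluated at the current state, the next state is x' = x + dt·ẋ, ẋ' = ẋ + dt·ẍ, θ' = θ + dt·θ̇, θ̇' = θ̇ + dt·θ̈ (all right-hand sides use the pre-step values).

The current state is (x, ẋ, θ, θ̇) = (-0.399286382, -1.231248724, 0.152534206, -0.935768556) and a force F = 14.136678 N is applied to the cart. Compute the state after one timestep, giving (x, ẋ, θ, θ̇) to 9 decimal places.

sinθ=0.151943400, cosθ=0.988389196
temp = (F + m·l·θ̇²·sinθ)/(M+m) = (14.136678 + 0.021488670)/2.073747 = 6.827335577
θ̈ = (g·sinθ − cosθ·temp)/(l·(4/3 − m·cos²θ/(M+m))) = -6.318226541
ẍ = temp − m·l·θ̈·cosθ/(M+m) = 7.313695983
Euler: x'=-0.399286382+0.029871·-1.231248724=-0.436065013, ẋ'=-1.231248724+0.029871·7.313695983=-1.012781311
       θ'=0.152534206+0.029871·-0.935768556=0.124581863, θ̇'=-0.935768556+0.029871·-6.318226541=-1.124500301

(-0.436065013, -1.012781311, 0.124581863, -1.124500301)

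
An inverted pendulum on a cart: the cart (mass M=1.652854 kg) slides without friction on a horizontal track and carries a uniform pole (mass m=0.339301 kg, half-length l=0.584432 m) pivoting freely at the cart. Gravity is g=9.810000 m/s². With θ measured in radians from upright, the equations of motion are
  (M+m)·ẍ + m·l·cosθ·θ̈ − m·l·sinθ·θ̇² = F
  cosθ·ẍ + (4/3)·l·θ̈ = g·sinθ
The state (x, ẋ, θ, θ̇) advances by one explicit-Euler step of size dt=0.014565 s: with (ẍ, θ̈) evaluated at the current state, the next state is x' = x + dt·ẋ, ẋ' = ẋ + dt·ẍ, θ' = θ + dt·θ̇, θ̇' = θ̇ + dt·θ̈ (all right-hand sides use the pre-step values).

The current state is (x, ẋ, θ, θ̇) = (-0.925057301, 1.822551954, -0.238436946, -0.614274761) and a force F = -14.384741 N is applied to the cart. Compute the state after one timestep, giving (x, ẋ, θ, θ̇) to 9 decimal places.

(-0.898511832, 1.707574311, -0.247383858, -0.514205644)

sinθ=-0.236184083, cosθ=0.971708330
temp = (F + m·l·θ̇²·sinθ)/(M+m) = (-14.384741 + -0.017672382)/1.992155 = -7.229564658
θ̈ = (g·sinθ − cosθ·temp)/(l·(4/3 − m·cos²θ/(M+m))) = 6.870519537
ẍ = temp − m·l·θ̈·cosθ/(M+m) = -7.894105238
Euler: x'=-0.925057301+0.014565·1.822551954=-0.898511832, ẋ'=1.822551954+0.014565·-7.894105238=1.707574311
       θ'=-0.238436946+0.014565·-0.614274761=-0.247383858, θ̇'=-0.614274761+0.014565·6.870519537=-0.514205644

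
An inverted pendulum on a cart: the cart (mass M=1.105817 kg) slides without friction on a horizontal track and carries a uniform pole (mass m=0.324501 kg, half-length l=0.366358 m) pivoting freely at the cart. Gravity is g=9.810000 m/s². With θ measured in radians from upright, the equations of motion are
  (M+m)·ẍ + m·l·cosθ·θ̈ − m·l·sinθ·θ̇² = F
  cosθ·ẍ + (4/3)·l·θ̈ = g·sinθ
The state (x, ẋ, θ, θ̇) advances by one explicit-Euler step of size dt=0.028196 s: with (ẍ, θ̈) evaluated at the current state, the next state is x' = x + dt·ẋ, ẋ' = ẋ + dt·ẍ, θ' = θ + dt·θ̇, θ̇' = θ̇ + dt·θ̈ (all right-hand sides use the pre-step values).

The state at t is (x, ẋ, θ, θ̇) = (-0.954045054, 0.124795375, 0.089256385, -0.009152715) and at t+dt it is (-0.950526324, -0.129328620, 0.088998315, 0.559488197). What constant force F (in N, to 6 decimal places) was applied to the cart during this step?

F = -10.503093 N

ẍ = (ẋ'−ẋ)/dt = (-0.129328620−0.124795375)/0.028196 = -9.012768
θ̈ = (θ̇'−θ̇)/dt = (0.559488197−-0.009152715)/0.028196 = 20.167432
sinθ=0.089138, cosθ=0.996019
F = (M+m)·ẍ + m·l·cosθ·θ̈ − m·l·sinθ·θ̇² = -12.891124 + 2.388032 − 0.000001 = -10.503093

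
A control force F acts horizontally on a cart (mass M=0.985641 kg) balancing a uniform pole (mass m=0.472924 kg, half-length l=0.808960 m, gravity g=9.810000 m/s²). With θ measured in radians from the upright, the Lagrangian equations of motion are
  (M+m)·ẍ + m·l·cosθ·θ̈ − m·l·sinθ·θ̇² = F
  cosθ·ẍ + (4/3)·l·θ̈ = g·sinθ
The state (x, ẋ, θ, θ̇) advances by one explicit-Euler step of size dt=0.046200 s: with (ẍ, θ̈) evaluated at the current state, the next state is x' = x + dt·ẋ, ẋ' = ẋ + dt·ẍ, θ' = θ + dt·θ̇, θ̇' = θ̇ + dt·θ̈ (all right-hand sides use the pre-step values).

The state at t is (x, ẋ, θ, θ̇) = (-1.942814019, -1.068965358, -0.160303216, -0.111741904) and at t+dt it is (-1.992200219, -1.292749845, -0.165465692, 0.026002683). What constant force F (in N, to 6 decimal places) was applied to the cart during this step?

ẍ = (ẋ'−ẋ)/dt = (-1.292749845−-1.068965358)/0.046200 = -4.843820
θ̈ = (θ̇'−θ̇)/dt = (0.026002683−-0.111741904)/0.046200 = 2.981485
sinθ=-0.159618, cosθ=0.987179
F = (M+m)·ẍ + m·l·cosθ·θ̈ − m·l·sinθ·θ̇² = -7.065026 + 1.126022 − -0.000762 = -5.938242

F = -5.938242 N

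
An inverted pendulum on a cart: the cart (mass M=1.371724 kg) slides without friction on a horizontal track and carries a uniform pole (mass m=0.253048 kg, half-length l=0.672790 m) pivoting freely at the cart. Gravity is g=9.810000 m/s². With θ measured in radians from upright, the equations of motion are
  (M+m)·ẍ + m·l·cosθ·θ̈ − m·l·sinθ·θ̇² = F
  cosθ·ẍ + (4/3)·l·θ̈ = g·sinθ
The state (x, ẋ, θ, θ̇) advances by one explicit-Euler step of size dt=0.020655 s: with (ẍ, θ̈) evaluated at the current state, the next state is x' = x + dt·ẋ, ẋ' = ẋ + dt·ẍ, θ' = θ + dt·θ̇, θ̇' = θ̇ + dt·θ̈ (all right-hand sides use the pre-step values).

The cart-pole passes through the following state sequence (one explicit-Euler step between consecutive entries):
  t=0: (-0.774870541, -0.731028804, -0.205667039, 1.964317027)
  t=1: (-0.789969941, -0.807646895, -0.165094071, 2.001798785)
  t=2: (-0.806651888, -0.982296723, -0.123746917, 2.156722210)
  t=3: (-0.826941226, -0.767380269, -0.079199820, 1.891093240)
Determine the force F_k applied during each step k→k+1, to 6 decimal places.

F_0 = -5.590378 N
F_1 = -12.366668 N
F_2 = 14.830895 N

step 0→1:
  ẍ = (ẋ'−ẋ)/dt = (-0.807646895−-0.731028804)/0.020655 = -3.709421
  θ̈ = (θ̇'−θ̇)/dt = (2.001798785−1.964317027)/0.020655 = 1.814658
  sinθ=-0.204220, cosθ=0.978925
  F = (M+m)·ẍ + m·l·cosθ·θ̈ − m·l·sinθ·θ̇² = -6.026963 + 0.302431 − -0.134154 = -5.590378
step 1→2:
  ẍ = (ẋ'−ẋ)/dt = (-0.982296723−-0.807646895)/0.020655 = -8.455571
  θ̈ = (θ̇'−θ̇)/dt = (2.156722210−2.001798785)/0.020655 = 7.500529
  sinθ=-0.164345, cosθ=0.986403
  F = (M+m)·ẍ + m·l·cosθ·θ̈ − m·l·sinθ·θ̇² = -13.738376 + 1.259588 − -0.112119 = -12.366668
step 2→3:
  ẍ = (ẋ'−ẋ)/dt = (-0.767380269−-0.982296723)/0.020655 = 10.405057
  θ̈ = (θ̇'−θ̇)/dt = (1.891093240−2.156722210)/0.020655 = -12.860275
  sinθ=-0.123431, cosθ=0.992353
  F = (M+m)·ẍ + m·l·cosθ·θ̈ − m·l·sinθ·θ̇² = 16.905845 + -2.172696 − -0.097745 = 14.830895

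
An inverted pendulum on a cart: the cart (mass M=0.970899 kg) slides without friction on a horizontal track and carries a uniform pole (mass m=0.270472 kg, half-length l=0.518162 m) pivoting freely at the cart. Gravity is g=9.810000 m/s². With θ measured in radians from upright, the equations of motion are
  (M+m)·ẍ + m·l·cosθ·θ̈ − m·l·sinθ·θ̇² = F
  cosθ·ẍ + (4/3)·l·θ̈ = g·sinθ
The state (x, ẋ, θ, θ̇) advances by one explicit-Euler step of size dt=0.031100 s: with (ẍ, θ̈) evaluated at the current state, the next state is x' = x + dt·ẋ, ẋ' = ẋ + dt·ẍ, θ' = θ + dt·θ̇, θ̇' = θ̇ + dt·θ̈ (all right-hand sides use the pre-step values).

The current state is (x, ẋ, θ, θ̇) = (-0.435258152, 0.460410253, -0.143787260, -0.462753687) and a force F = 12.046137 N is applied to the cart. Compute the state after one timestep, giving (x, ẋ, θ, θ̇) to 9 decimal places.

(-0.420939393, 0.827998606, -0.158178900, -1.052596515)

sinθ=-0.143292310, cosθ=0.989680410
temp = (F + m·l·θ̇²·sinθ)/(M+m) = (12.046137 + -0.004300417)/1.241371 = 9.700433298
θ̈ = (g·sinθ − cosθ·temp)/(l·(4/3 − m·cos²θ/(M+m))) = -18.966007322
ẍ = temp − m·l·θ̈·cosθ/(M+m) = 11.819561176
Euler: x'=-0.435258152+0.031100·0.460410253=-0.420939393, ẋ'=0.460410253+0.031100·11.819561176=0.827998606
       θ'=-0.143787260+0.031100·-0.462753687=-0.158178900, θ̇'=-0.462753687+0.031100·-18.966007322=-1.052596515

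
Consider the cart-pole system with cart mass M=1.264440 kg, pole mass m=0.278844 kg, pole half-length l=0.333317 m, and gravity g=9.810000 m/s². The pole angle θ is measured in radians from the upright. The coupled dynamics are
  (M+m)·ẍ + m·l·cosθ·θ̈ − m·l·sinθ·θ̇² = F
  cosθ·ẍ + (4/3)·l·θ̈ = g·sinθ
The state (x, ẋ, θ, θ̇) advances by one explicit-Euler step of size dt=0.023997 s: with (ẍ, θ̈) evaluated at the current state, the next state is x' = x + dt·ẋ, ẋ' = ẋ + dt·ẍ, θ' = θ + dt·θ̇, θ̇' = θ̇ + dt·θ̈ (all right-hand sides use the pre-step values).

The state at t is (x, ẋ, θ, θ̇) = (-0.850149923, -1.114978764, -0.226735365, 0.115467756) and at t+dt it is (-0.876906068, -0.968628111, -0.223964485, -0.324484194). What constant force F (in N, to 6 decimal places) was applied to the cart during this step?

ẍ = (ẋ'−ẋ)/dt = (-0.968628111−-1.114978764)/0.023997 = 6.098706
θ̈ = (θ̇'−θ̇)/dt = (-0.324484194−0.115467756)/0.023997 = -18.333623
sinθ=-0.224798, cosθ=0.974405
F = (M+m)·ẍ + m·l·cosθ·θ̈ − m·l·sinθ·θ̇² = 9.412036 + -1.660377 − -0.000279 = 7.751937

F = 7.751937 N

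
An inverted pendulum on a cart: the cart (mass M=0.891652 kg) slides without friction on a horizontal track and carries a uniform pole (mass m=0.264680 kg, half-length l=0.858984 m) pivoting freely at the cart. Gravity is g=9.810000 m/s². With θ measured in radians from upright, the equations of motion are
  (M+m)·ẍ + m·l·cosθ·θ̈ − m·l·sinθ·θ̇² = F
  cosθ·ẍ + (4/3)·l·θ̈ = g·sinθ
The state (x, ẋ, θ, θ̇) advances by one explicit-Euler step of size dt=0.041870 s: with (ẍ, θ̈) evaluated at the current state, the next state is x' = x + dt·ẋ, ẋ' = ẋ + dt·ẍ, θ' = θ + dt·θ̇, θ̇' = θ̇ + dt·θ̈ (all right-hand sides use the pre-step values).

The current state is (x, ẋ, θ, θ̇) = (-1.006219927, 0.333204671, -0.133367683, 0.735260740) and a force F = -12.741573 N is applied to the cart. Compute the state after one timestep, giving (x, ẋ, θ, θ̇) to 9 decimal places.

sinθ=-0.132972667, cosθ=0.991119705
temp = (F + m·l·θ̇²·sinθ)/(M+m) = (-12.741573 + -0.016343736)/1.156332 = -11.033091479
θ̈ = (g·sinθ − cosθ·temp)/(l·(4/3 − m·cos²θ/(M+m))) = 10.114421476
ẍ = temp − m·l·θ̈·cosθ/(M+m) = -13.004110493
Euler: x'=-1.006219927+0.041870·0.333204671=-0.992268647, ẋ'=0.333204671+0.041870·-13.004110493=-0.211277435
       θ'=-0.133367683+0.041870·0.735260740=-0.102582316, θ̇'=0.735260740+0.041870·10.114421476=1.158751567

(-0.992268647, -0.211277435, -0.102582316, 1.158751567)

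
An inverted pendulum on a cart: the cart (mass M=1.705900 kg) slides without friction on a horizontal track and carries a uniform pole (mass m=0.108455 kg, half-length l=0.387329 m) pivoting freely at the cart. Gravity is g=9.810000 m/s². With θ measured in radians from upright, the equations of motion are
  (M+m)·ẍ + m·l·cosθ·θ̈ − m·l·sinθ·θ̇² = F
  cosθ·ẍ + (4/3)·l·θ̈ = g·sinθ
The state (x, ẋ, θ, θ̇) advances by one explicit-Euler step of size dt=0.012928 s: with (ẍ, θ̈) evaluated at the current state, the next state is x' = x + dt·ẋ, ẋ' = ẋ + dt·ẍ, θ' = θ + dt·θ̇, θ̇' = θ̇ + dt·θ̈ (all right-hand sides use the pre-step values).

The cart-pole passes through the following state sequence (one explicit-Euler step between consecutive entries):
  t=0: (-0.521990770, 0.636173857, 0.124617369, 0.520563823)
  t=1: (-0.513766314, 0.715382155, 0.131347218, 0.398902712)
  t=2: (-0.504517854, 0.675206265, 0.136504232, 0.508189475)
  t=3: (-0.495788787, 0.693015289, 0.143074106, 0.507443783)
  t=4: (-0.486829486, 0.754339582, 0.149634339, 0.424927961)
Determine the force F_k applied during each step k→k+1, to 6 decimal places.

step 0→1:
  ẍ = (ẋ'−ẋ)/dt = (0.715382155−0.636173857)/0.012928 = 6.126879
  θ̈ = (θ̇'−θ̇)/dt = (0.398902712−0.520563823)/0.012928 = -9.410668
  sinθ=0.124295, cosθ=0.992245
  F = (M+m)·ẍ + m·l·cosθ·θ̈ − m·l·sinθ·θ̇² = 11.116334 + -0.392256 − 0.001415 = 10.722664
step 1→2:
  ẍ = (ẋ'−ẋ)/dt = (0.675206265−0.715382155)/0.012928 = -3.107665
  θ̈ = (θ̇'−θ̇)/dt = (0.508189475−0.398902712)/0.012928 = 8.453493
  sinθ=0.130970, cosθ=0.991386
  F = (M+m)·ẍ + m·l·cosθ·θ̈ − m·l·sinθ·θ̇² = -5.638407 + 0.352054 − 0.000875 = -5.287229
step 2→3:
  ẍ = (ẋ'−ẋ)/dt = (0.693015289−0.675206265)/0.012928 = 1.377554
  θ̈ = (θ̇'−θ̇)/dt = (0.507443783−0.508189475)/0.012928 = -0.057680
  sinθ=0.136081, cosθ=0.990698
  F = (M+m)·ẍ + m·l·cosθ·θ̈ − m·l·sinθ·θ̇² = 2.499373 + -0.002400 − 0.001476 = 2.495496
step 3→4:
  ẍ = (ẋ'−ẋ)/dt = (0.754339582−0.693015289)/0.012928 = 4.743525
  θ̈ = (θ̇'−θ̇)/dt = (0.424927961−0.507443783)/0.012928 = -6.382721
  sinθ=0.142586, cosθ=0.989782
  F = (M+m)·ẍ + m·l·cosθ·θ̈ − m·l·sinθ·θ̇² = 8.606439 + -0.265384 − 0.001542 = 8.339512

F_0 = 10.722664 N
F_1 = -5.287229 N
F_2 = 2.495496 N
F_3 = 8.339512 N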